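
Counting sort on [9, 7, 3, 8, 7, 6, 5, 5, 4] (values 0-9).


Input: [9, 7, 3, 8, 7, 6, 5, 5, 4]
Counts: [0, 0, 0, 1, 1, 2, 1, 2, 1, 1]

Sorted: [3, 4, 5, 5, 6, 7, 7, 8, 9]


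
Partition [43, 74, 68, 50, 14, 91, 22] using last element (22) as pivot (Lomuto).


Pivot: 22
  14 <= 22: swap -> [14, 74, 68, 50, 43, 91, 22]
Place pivot at 1: [14, 22, 68, 50, 43, 91, 74]

Partitioned: [14, 22, 68, 50, 43, 91, 74]


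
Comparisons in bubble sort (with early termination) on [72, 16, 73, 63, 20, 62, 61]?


Algorithm: bubble sort (with early termination)
Input: [72, 16, 73, 63, 20, 62, 61]
Sorted: [16, 20, 61, 62, 63, 72, 73]

20


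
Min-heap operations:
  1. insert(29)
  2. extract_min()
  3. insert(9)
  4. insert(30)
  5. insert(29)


insert(29) -> [29]
extract_min()->29, []
insert(9) -> [9]
insert(30) -> [9, 30]
insert(29) -> [9, 30, 29]

Final heap: [9, 30, 29]


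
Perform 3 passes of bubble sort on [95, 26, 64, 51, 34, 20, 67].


Initial: [95, 26, 64, 51, 34, 20, 67]
Pass 1: [26, 64, 51, 34, 20, 67, 95] (6 swaps)
Pass 2: [26, 51, 34, 20, 64, 67, 95] (3 swaps)
Pass 3: [26, 34, 20, 51, 64, 67, 95] (2 swaps)

After 3 passes: [26, 34, 20, 51, 64, 67, 95]


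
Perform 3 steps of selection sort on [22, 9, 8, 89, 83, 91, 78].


Initial: [22, 9, 8, 89, 83, 91, 78]
Step 1: min=8 at 2
  Swap: [8, 9, 22, 89, 83, 91, 78]
Step 2: min=9 at 1
  Swap: [8, 9, 22, 89, 83, 91, 78]
Step 3: min=22 at 2
  Swap: [8, 9, 22, 89, 83, 91, 78]

After 3 steps: [8, 9, 22, 89, 83, 91, 78]


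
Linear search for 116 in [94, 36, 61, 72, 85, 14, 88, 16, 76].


i=0: 94!=116
i=1: 36!=116
i=2: 61!=116
i=3: 72!=116
i=4: 85!=116
i=5: 14!=116
i=6: 88!=116
i=7: 16!=116
i=8: 76!=116

Not found, 9 comps


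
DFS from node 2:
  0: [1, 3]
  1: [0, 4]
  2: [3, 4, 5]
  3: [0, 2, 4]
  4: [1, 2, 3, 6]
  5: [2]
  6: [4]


Visit 2, push [5, 4, 3]
Visit 3, push [4, 0]
Visit 0, push [1]
Visit 1, push [4]
Visit 4, push [6]
Visit 6, push []
Visit 5, push []

DFS order: [2, 3, 0, 1, 4, 6, 5]


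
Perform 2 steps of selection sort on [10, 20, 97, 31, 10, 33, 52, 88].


Initial: [10, 20, 97, 31, 10, 33, 52, 88]
Step 1: min=10 at 0
  Swap: [10, 20, 97, 31, 10, 33, 52, 88]
Step 2: min=10 at 4
  Swap: [10, 10, 97, 31, 20, 33, 52, 88]

After 2 steps: [10, 10, 97, 31, 20, 33, 52, 88]


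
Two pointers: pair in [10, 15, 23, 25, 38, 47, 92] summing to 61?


lo=0(10)+hi=6(92)=102
lo=0(10)+hi=5(47)=57
lo=1(15)+hi=5(47)=62
lo=1(15)+hi=4(38)=53
lo=2(23)+hi=4(38)=61

Yes: 23+38=61


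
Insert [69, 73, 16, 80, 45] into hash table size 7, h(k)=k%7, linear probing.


Insert 69: h=6 -> slot 6
Insert 73: h=3 -> slot 3
Insert 16: h=2 -> slot 2
Insert 80: h=3, 1 probes -> slot 4
Insert 45: h=3, 2 probes -> slot 5

Table: [None, None, 16, 73, 80, 45, 69]


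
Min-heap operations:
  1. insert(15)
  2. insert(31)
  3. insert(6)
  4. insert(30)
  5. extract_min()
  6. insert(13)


insert(15) -> [15]
insert(31) -> [15, 31]
insert(6) -> [6, 31, 15]
insert(30) -> [6, 30, 15, 31]
extract_min()->6, [15, 30, 31]
insert(13) -> [13, 15, 31, 30]

Final heap: [13, 15, 31, 30]


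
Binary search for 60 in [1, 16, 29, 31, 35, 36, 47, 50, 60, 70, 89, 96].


Step 1: lo=0, hi=11, mid=5, val=36
Step 2: lo=6, hi=11, mid=8, val=60

Found at index 8


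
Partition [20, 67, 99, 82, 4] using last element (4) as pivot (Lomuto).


Pivot: 4
Place pivot at 0: [4, 67, 99, 82, 20]

Partitioned: [4, 67, 99, 82, 20]


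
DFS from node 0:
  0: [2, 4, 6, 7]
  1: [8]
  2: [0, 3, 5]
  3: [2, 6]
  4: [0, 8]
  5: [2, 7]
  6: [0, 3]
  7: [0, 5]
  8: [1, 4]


Visit 0, push [7, 6, 4, 2]
Visit 2, push [5, 3]
Visit 3, push [6]
Visit 6, push []
Visit 5, push [7]
Visit 7, push []
Visit 4, push [8]
Visit 8, push [1]
Visit 1, push []

DFS order: [0, 2, 3, 6, 5, 7, 4, 8, 1]


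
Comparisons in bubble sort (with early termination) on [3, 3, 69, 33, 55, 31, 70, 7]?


Algorithm: bubble sort (with early termination)
Input: [3, 3, 69, 33, 55, 31, 70, 7]
Sorted: [3, 3, 7, 31, 33, 55, 69, 70]

27


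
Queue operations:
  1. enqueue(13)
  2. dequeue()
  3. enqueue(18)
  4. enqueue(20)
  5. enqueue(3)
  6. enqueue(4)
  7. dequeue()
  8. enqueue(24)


enqueue(13) -> [13]
dequeue()->13, []
enqueue(18) -> [18]
enqueue(20) -> [18, 20]
enqueue(3) -> [18, 20, 3]
enqueue(4) -> [18, 20, 3, 4]
dequeue()->18, [20, 3, 4]
enqueue(24) -> [20, 3, 4, 24]

Final queue: [20, 3, 4, 24]


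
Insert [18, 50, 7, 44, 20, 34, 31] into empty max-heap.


Insert 18: [18]
Insert 50: [50, 18]
Insert 7: [50, 18, 7]
Insert 44: [50, 44, 7, 18]
Insert 20: [50, 44, 7, 18, 20]
Insert 34: [50, 44, 34, 18, 20, 7]
Insert 31: [50, 44, 34, 18, 20, 7, 31]

Final heap: [50, 44, 34, 18, 20, 7, 31]


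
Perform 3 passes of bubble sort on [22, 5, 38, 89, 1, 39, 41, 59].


Initial: [22, 5, 38, 89, 1, 39, 41, 59]
Pass 1: [5, 22, 38, 1, 39, 41, 59, 89] (5 swaps)
Pass 2: [5, 22, 1, 38, 39, 41, 59, 89] (1 swaps)
Pass 3: [5, 1, 22, 38, 39, 41, 59, 89] (1 swaps)

After 3 passes: [5, 1, 22, 38, 39, 41, 59, 89]


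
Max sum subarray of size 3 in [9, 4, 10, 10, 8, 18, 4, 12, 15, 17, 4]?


[0:3]: 23
[1:4]: 24
[2:5]: 28
[3:6]: 36
[4:7]: 30
[5:8]: 34
[6:9]: 31
[7:10]: 44
[8:11]: 36

Max: 44 at [7:10]


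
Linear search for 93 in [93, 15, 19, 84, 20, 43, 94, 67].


i=0: 93==93 found!

Found at 0, 1 comps


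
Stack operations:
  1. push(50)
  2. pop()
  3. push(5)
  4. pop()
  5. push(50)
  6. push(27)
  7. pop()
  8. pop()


push(50) -> [50]
pop()->50, []
push(5) -> [5]
pop()->5, []
push(50) -> [50]
push(27) -> [50, 27]
pop()->27, [50]
pop()->50, []

Final stack: []


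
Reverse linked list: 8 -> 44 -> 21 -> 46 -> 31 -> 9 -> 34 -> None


Step 1: curr=8, set curr.next=prev(None) | reversed so far: 8
Step 2: curr=44, set curr.next=prev(8) | reversed so far: 44 -> 8
Step 3: curr=21, set curr.next=prev(44) | reversed so far: 21 -> 44 -> 8
Step 4: curr=46, set curr.next=prev(21) | reversed so far: 46 -> 21 -> 44 -> 8
Step 5: curr=31, set curr.next=prev(46) | reversed so far: 31 -> 46 -> 21 -> 44 -> 8
Step 6: curr=9, set curr.next=prev(31) | reversed so far: 9 -> 31 -> 46 -> 21 -> 44 -> 8
Step 7: curr=34, set curr.next=prev(9) | reversed so far: 34 -> 9 -> 31 -> 46 -> 21 -> 44 -> 8

34 -> 9 -> 31 -> 46 -> 21 -> 44 -> 8 -> None


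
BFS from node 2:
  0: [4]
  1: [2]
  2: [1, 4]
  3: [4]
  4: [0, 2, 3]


Visit 2, enqueue [1, 4]
Visit 1, enqueue []
Visit 4, enqueue [0, 3]
Visit 0, enqueue []
Visit 3, enqueue []

BFS order: [2, 1, 4, 0, 3]


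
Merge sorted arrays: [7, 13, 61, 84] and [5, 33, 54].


Take 5 from B
Take 7 from A
Take 13 from A
Take 33 from B
Take 54 from B

Merged: [5, 7, 13, 33, 54, 61, 84]


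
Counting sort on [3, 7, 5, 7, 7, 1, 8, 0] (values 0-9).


Input: [3, 7, 5, 7, 7, 1, 8, 0]
Counts: [1, 1, 0, 1, 0, 1, 0, 3, 1, 0]

Sorted: [0, 1, 3, 5, 7, 7, 7, 8]


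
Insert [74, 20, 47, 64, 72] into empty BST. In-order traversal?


Insert 74: root
Insert 20: L from 74
Insert 47: L from 74 -> R from 20
Insert 64: L from 74 -> R from 20 -> R from 47
Insert 72: L from 74 -> R from 20 -> R from 47 -> R from 64

In-order: [20, 47, 64, 72, 74]


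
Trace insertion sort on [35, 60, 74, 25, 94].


Initial: [35, 60, 74, 25, 94]
Insert 60: [35, 60, 74, 25, 94]
Insert 74: [35, 60, 74, 25, 94]
Insert 25: [25, 35, 60, 74, 94]
Insert 94: [25, 35, 60, 74, 94]

Sorted: [25, 35, 60, 74, 94]


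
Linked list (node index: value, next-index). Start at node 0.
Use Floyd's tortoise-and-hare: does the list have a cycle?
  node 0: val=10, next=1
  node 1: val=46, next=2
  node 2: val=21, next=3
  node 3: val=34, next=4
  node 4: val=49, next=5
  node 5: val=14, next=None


Floyd's tortoise (slow, +1) and hare (fast, +2):
  init: slow=0, fast=0
  step 1: slow=1, fast=2
  step 2: slow=2, fast=4
  step 3: fast 4->5->None, no cycle

Cycle: no


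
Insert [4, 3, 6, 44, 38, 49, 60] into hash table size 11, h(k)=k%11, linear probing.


Insert 4: h=4 -> slot 4
Insert 3: h=3 -> slot 3
Insert 6: h=6 -> slot 6
Insert 44: h=0 -> slot 0
Insert 38: h=5 -> slot 5
Insert 49: h=5, 2 probes -> slot 7
Insert 60: h=5, 3 probes -> slot 8

Table: [44, None, None, 3, 4, 38, 6, 49, 60, None, None]


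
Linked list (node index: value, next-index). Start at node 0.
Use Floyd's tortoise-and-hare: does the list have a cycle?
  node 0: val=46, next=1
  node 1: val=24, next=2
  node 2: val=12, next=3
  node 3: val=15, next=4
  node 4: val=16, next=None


Floyd's tortoise (slow, +1) and hare (fast, +2):
  init: slow=0, fast=0
  step 1: slow=1, fast=2
  step 2: slow=2, fast=4
  step 3: fast -> None, no cycle

Cycle: no


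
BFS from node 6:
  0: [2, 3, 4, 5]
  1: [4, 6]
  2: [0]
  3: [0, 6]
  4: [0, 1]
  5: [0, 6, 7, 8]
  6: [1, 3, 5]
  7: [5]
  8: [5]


Visit 6, enqueue [1, 3, 5]
Visit 1, enqueue [4]
Visit 3, enqueue [0]
Visit 5, enqueue [7, 8]
Visit 4, enqueue []
Visit 0, enqueue [2]
Visit 7, enqueue []
Visit 8, enqueue []
Visit 2, enqueue []

BFS order: [6, 1, 3, 5, 4, 0, 7, 8, 2]


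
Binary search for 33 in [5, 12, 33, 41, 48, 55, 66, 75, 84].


Step 1: lo=0, hi=8, mid=4, val=48
Step 2: lo=0, hi=3, mid=1, val=12
Step 3: lo=2, hi=3, mid=2, val=33

Found at index 2


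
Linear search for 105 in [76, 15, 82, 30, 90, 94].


i=0: 76!=105
i=1: 15!=105
i=2: 82!=105
i=3: 30!=105
i=4: 90!=105
i=5: 94!=105

Not found, 6 comps


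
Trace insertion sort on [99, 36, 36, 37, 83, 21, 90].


Initial: [99, 36, 36, 37, 83, 21, 90]
Insert 36: [36, 99, 36, 37, 83, 21, 90]
Insert 36: [36, 36, 99, 37, 83, 21, 90]
Insert 37: [36, 36, 37, 99, 83, 21, 90]
Insert 83: [36, 36, 37, 83, 99, 21, 90]
Insert 21: [21, 36, 36, 37, 83, 99, 90]
Insert 90: [21, 36, 36, 37, 83, 90, 99]

Sorted: [21, 36, 36, 37, 83, 90, 99]


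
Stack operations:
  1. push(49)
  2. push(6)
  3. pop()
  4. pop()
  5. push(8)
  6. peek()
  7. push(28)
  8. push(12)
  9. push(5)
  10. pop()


push(49) -> [49]
push(6) -> [49, 6]
pop()->6, [49]
pop()->49, []
push(8) -> [8]
peek()->8
push(28) -> [8, 28]
push(12) -> [8, 28, 12]
push(5) -> [8, 28, 12, 5]
pop()->5, [8, 28, 12]

Final stack: [8, 28, 12]


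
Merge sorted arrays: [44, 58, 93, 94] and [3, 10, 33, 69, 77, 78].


Take 3 from B
Take 10 from B
Take 33 from B
Take 44 from A
Take 58 from A
Take 69 from B
Take 77 from B
Take 78 from B

Merged: [3, 10, 33, 44, 58, 69, 77, 78, 93, 94]


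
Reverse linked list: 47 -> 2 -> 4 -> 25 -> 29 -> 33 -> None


Step 1: curr=47, set curr.next=prev(None) | reversed so far: 47
Step 2: curr=2, set curr.next=prev(47) | reversed so far: 2 -> 47
Step 3: curr=4, set curr.next=prev(2) | reversed so far: 4 -> 2 -> 47
Step 4: curr=25, set curr.next=prev(4) | reversed so far: 25 -> 4 -> 2 -> 47
Step 5: curr=29, set curr.next=prev(25) | reversed so far: 29 -> 25 -> 4 -> 2 -> 47
Step 6: curr=33, set curr.next=prev(29) | reversed so far: 33 -> 29 -> 25 -> 4 -> 2 -> 47

33 -> 29 -> 25 -> 4 -> 2 -> 47 -> None


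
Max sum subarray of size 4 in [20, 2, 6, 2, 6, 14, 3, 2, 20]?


[0:4]: 30
[1:5]: 16
[2:6]: 28
[3:7]: 25
[4:8]: 25
[5:9]: 39

Max: 39 at [5:9]


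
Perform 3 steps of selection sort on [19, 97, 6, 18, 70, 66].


Initial: [19, 97, 6, 18, 70, 66]
Step 1: min=6 at 2
  Swap: [6, 97, 19, 18, 70, 66]
Step 2: min=18 at 3
  Swap: [6, 18, 19, 97, 70, 66]
Step 3: min=19 at 2
  Swap: [6, 18, 19, 97, 70, 66]

After 3 steps: [6, 18, 19, 97, 70, 66]


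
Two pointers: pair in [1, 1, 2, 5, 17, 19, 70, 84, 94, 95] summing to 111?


lo=0(1)+hi=9(95)=96
lo=1(1)+hi=9(95)=96
lo=2(2)+hi=9(95)=97
lo=3(5)+hi=9(95)=100
lo=4(17)+hi=9(95)=112
lo=4(17)+hi=8(94)=111

Yes: 17+94=111


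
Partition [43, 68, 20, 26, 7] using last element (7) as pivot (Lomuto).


Pivot: 7
Place pivot at 0: [7, 68, 20, 26, 43]

Partitioned: [7, 68, 20, 26, 43]


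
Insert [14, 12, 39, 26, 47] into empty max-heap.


Insert 14: [14]
Insert 12: [14, 12]
Insert 39: [39, 12, 14]
Insert 26: [39, 26, 14, 12]
Insert 47: [47, 39, 14, 12, 26]

Final heap: [47, 39, 14, 12, 26]


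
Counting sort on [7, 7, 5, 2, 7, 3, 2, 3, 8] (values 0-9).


Input: [7, 7, 5, 2, 7, 3, 2, 3, 8]
Counts: [0, 0, 2, 2, 0, 1, 0, 3, 1, 0]

Sorted: [2, 2, 3, 3, 5, 7, 7, 7, 8]


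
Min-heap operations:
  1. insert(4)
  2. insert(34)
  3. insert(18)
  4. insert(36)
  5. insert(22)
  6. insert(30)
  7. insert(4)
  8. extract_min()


insert(4) -> [4]
insert(34) -> [4, 34]
insert(18) -> [4, 34, 18]
insert(36) -> [4, 34, 18, 36]
insert(22) -> [4, 22, 18, 36, 34]
insert(30) -> [4, 22, 18, 36, 34, 30]
insert(4) -> [4, 22, 4, 36, 34, 30, 18]
extract_min()->4, [4, 22, 18, 36, 34, 30]

Final heap: [4, 22, 18, 36, 34, 30]


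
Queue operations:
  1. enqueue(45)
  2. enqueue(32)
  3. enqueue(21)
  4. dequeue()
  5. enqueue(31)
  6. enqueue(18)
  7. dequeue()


enqueue(45) -> [45]
enqueue(32) -> [45, 32]
enqueue(21) -> [45, 32, 21]
dequeue()->45, [32, 21]
enqueue(31) -> [32, 21, 31]
enqueue(18) -> [32, 21, 31, 18]
dequeue()->32, [21, 31, 18]

Final queue: [21, 31, 18]


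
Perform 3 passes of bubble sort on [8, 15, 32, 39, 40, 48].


Initial: [8, 15, 32, 39, 40, 48]
Pass 1: [8, 15, 32, 39, 40, 48] (0 swaps)
Pass 2: [8, 15, 32, 39, 40, 48] (0 swaps)
Pass 3: [8, 15, 32, 39, 40, 48] (0 swaps)

After 3 passes: [8, 15, 32, 39, 40, 48]


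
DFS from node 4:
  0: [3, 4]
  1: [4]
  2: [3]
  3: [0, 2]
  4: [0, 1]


Visit 4, push [1, 0]
Visit 0, push [3]
Visit 3, push [2]
Visit 2, push []
Visit 1, push []

DFS order: [4, 0, 3, 2, 1]


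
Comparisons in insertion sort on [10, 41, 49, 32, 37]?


Algorithm: insertion sort
Input: [10, 41, 49, 32, 37]
Sorted: [10, 32, 37, 41, 49]

8


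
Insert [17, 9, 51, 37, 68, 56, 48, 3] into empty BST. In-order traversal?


Insert 17: root
Insert 9: L from 17
Insert 51: R from 17
Insert 37: R from 17 -> L from 51
Insert 68: R from 17 -> R from 51
Insert 56: R from 17 -> R from 51 -> L from 68
Insert 48: R from 17 -> L from 51 -> R from 37
Insert 3: L from 17 -> L from 9

In-order: [3, 9, 17, 37, 48, 51, 56, 68]


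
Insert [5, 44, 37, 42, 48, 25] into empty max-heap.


Insert 5: [5]
Insert 44: [44, 5]
Insert 37: [44, 5, 37]
Insert 42: [44, 42, 37, 5]
Insert 48: [48, 44, 37, 5, 42]
Insert 25: [48, 44, 37, 5, 42, 25]

Final heap: [48, 44, 37, 5, 42, 25]


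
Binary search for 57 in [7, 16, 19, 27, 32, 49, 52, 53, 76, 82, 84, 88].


Step 1: lo=0, hi=11, mid=5, val=49
Step 2: lo=6, hi=11, mid=8, val=76
Step 3: lo=6, hi=7, mid=6, val=52
Step 4: lo=7, hi=7, mid=7, val=53

Not found


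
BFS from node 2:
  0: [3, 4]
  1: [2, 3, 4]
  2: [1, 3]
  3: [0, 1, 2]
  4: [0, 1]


Visit 2, enqueue [1, 3]
Visit 1, enqueue [4]
Visit 3, enqueue [0]
Visit 4, enqueue []
Visit 0, enqueue []

BFS order: [2, 1, 3, 4, 0]


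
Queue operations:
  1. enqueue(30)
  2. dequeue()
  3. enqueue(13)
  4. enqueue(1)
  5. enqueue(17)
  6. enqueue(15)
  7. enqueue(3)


enqueue(30) -> [30]
dequeue()->30, []
enqueue(13) -> [13]
enqueue(1) -> [13, 1]
enqueue(17) -> [13, 1, 17]
enqueue(15) -> [13, 1, 17, 15]
enqueue(3) -> [13, 1, 17, 15, 3]

Final queue: [13, 1, 17, 15, 3]


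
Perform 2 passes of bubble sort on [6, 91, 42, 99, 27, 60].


Initial: [6, 91, 42, 99, 27, 60]
Pass 1: [6, 42, 91, 27, 60, 99] (3 swaps)
Pass 2: [6, 42, 27, 60, 91, 99] (2 swaps)

After 2 passes: [6, 42, 27, 60, 91, 99]


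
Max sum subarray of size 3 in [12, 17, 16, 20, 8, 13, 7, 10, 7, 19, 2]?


[0:3]: 45
[1:4]: 53
[2:5]: 44
[3:6]: 41
[4:7]: 28
[5:8]: 30
[6:9]: 24
[7:10]: 36
[8:11]: 28

Max: 53 at [1:4]


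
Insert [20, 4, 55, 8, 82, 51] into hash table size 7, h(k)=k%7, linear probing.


Insert 20: h=6 -> slot 6
Insert 4: h=4 -> slot 4
Insert 55: h=6, 1 probes -> slot 0
Insert 8: h=1 -> slot 1
Insert 82: h=5 -> slot 5
Insert 51: h=2 -> slot 2

Table: [55, 8, 51, None, 4, 82, 20]


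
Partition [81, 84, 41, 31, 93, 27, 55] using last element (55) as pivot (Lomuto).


Pivot: 55
  41 <= 55: swap -> [41, 84, 81, 31, 93, 27, 55]
  31 <= 55: swap -> [41, 31, 81, 84, 93, 27, 55]
  27 <= 55: swap -> [41, 31, 27, 84, 93, 81, 55]
Place pivot at 3: [41, 31, 27, 55, 93, 81, 84]

Partitioned: [41, 31, 27, 55, 93, 81, 84]


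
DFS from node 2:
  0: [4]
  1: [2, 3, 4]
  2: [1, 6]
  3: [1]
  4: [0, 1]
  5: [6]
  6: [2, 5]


Visit 2, push [6, 1]
Visit 1, push [4, 3]
Visit 3, push []
Visit 4, push [0]
Visit 0, push []
Visit 6, push [5]
Visit 5, push []

DFS order: [2, 1, 3, 4, 0, 6, 5]


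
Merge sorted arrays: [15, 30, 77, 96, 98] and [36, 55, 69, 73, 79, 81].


Take 15 from A
Take 30 from A
Take 36 from B
Take 55 from B
Take 69 from B
Take 73 from B
Take 77 from A
Take 79 from B
Take 81 from B

Merged: [15, 30, 36, 55, 69, 73, 77, 79, 81, 96, 98]


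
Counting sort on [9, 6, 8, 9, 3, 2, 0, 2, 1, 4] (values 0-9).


Input: [9, 6, 8, 9, 3, 2, 0, 2, 1, 4]
Counts: [1, 1, 2, 1, 1, 0, 1, 0, 1, 2]

Sorted: [0, 1, 2, 2, 3, 4, 6, 8, 9, 9]


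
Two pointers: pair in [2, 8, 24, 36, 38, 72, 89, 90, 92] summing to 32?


lo=0(2)+hi=8(92)=94
lo=0(2)+hi=7(90)=92
lo=0(2)+hi=6(89)=91
lo=0(2)+hi=5(72)=74
lo=0(2)+hi=4(38)=40
lo=0(2)+hi=3(36)=38
lo=0(2)+hi=2(24)=26
lo=1(8)+hi=2(24)=32

Yes: 8+24=32


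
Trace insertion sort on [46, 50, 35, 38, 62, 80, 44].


Initial: [46, 50, 35, 38, 62, 80, 44]
Insert 50: [46, 50, 35, 38, 62, 80, 44]
Insert 35: [35, 46, 50, 38, 62, 80, 44]
Insert 38: [35, 38, 46, 50, 62, 80, 44]
Insert 62: [35, 38, 46, 50, 62, 80, 44]
Insert 80: [35, 38, 46, 50, 62, 80, 44]
Insert 44: [35, 38, 44, 46, 50, 62, 80]

Sorted: [35, 38, 44, 46, 50, 62, 80]


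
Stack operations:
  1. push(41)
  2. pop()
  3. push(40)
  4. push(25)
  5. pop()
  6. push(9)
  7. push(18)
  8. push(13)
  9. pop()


push(41) -> [41]
pop()->41, []
push(40) -> [40]
push(25) -> [40, 25]
pop()->25, [40]
push(9) -> [40, 9]
push(18) -> [40, 9, 18]
push(13) -> [40, 9, 18, 13]
pop()->13, [40, 9, 18]

Final stack: [40, 9, 18]


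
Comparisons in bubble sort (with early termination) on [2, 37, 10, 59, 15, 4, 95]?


Algorithm: bubble sort (with early termination)
Input: [2, 37, 10, 59, 15, 4, 95]
Sorted: [2, 4, 10, 15, 37, 59, 95]

20


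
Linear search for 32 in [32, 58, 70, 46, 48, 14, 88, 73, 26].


i=0: 32==32 found!

Found at 0, 1 comps


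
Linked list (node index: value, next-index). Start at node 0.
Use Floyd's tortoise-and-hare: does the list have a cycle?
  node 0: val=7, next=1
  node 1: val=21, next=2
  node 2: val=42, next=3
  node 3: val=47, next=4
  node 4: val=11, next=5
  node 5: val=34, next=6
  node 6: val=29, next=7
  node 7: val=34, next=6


Floyd's tortoise (slow, +1) and hare (fast, +2):
  init: slow=0, fast=0
  step 1: slow=1, fast=2
  step 2: slow=2, fast=4
  step 3: slow=3, fast=6
  step 4: slow=4, fast=6
  step 5: slow=5, fast=6
  step 6: slow=6, fast=6
  slow == fast at node 6: cycle detected

Cycle: yes


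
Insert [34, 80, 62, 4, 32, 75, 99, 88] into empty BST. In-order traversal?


Insert 34: root
Insert 80: R from 34
Insert 62: R from 34 -> L from 80
Insert 4: L from 34
Insert 32: L from 34 -> R from 4
Insert 75: R from 34 -> L from 80 -> R from 62
Insert 99: R from 34 -> R from 80
Insert 88: R from 34 -> R from 80 -> L from 99

In-order: [4, 32, 34, 62, 75, 80, 88, 99]


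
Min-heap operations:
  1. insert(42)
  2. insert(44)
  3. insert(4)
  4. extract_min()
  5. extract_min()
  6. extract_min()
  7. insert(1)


insert(42) -> [42]
insert(44) -> [42, 44]
insert(4) -> [4, 44, 42]
extract_min()->4, [42, 44]
extract_min()->42, [44]
extract_min()->44, []
insert(1) -> [1]

Final heap: [1]


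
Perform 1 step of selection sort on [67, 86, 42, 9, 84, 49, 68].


Initial: [67, 86, 42, 9, 84, 49, 68]
Step 1: min=9 at 3
  Swap: [9, 86, 42, 67, 84, 49, 68]

After 1 step: [9, 86, 42, 67, 84, 49, 68]


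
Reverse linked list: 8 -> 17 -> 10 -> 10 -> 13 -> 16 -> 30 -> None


Step 1: curr=8, set curr.next=prev(None) | reversed so far: 8
Step 2: curr=17, set curr.next=prev(8) | reversed so far: 17 -> 8
Step 3: curr=10, set curr.next=prev(17) | reversed so far: 10 -> 17 -> 8
Step 4: curr=10, set curr.next=prev(10) | reversed so far: 10 -> 10 -> 17 -> 8
Step 5: curr=13, set curr.next=prev(10) | reversed so far: 13 -> 10 -> 10 -> 17 -> 8
Step 6: curr=16, set curr.next=prev(13) | reversed so far: 16 -> 13 -> 10 -> 10 -> 17 -> 8
Step 7: curr=30, set curr.next=prev(16) | reversed so far: 30 -> 16 -> 13 -> 10 -> 10 -> 17 -> 8

30 -> 16 -> 13 -> 10 -> 10 -> 17 -> 8 -> None


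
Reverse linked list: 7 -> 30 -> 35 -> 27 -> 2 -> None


Step 1: curr=7, set curr.next=prev(None) | reversed so far: 7
Step 2: curr=30, set curr.next=prev(7) | reversed so far: 30 -> 7
Step 3: curr=35, set curr.next=prev(30) | reversed so far: 35 -> 30 -> 7
Step 4: curr=27, set curr.next=prev(35) | reversed so far: 27 -> 35 -> 30 -> 7
Step 5: curr=2, set curr.next=prev(27) | reversed so far: 2 -> 27 -> 35 -> 30 -> 7

2 -> 27 -> 35 -> 30 -> 7 -> None


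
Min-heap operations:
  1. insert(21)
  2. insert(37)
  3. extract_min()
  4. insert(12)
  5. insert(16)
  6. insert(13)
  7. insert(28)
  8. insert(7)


insert(21) -> [21]
insert(37) -> [21, 37]
extract_min()->21, [37]
insert(12) -> [12, 37]
insert(16) -> [12, 37, 16]
insert(13) -> [12, 13, 16, 37]
insert(28) -> [12, 13, 16, 37, 28]
insert(7) -> [7, 13, 12, 37, 28, 16]

Final heap: [7, 13, 12, 37, 28, 16]


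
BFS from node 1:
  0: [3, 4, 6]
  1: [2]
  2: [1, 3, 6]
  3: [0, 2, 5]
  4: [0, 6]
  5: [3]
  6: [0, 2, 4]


Visit 1, enqueue [2]
Visit 2, enqueue [3, 6]
Visit 3, enqueue [0, 5]
Visit 6, enqueue [4]
Visit 0, enqueue []
Visit 5, enqueue []
Visit 4, enqueue []

BFS order: [1, 2, 3, 6, 0, 5, 4]


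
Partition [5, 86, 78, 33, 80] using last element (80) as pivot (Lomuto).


Pivot: 80
  5 <= 80: advance i (no swap)
  78 <= 80: swap -> [5, 78, 86, 33, 80]
  33 <= 80: swap -> [5, 78, 33, 86, 80]
Place pivot at 3: [5, 78, 33, 80, 86]

Partitioned: [5, 78, 33, 80, 86]


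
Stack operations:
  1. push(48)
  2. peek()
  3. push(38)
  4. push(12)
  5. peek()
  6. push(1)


push(48) -> [48]
peek()->48
push(38) -> [48, 38]
push(12) -> [48, 38, 12]
peek()->12
push(1) -> [48, 38, 12, 1]

Final stack: [48, 38, 12, 1]


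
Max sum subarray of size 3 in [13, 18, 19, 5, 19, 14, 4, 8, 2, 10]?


[0:3]: 50
[1:4]: 42
[2:5]: 43
[3:6]: 38
[4:7]: 37
[5:8]: 26
[6:9]: 14
[7:10]: 20

Max: 50 at [0:3]


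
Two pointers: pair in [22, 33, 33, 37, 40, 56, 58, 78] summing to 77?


lo=0(22)+hi=7(78)=100
lo=0(22)+hi=6(58)=80
lo=0(22)+hi=5(56)=78
lo=0(22)+hi=4(40)=62
lo=1(33)+hi=4(40)=73
lo=2(33)+hi=4(40)=73
lo=3(37)+hi=4(40)=77

Yes: 37+40=77


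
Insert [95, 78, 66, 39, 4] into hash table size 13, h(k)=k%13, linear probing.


Insert 95: h=4 -> slot 4
Insert 78: h=0 -> slot 0
Insert 66: h=1 -> slot 1
Insert 39: h=0, 2 probes -> slot 2
Insert 4: h=4, 1 probes -> slot 5

Table: [78, 66, 39, None, 95, 4, None, None, None, None, None, None, None]


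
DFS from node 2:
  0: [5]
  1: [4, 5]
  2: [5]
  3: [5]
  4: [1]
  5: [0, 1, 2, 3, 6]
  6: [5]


Visit 2, push [5]
Visit 5, push [6, 3, 1, 0]
Visit 0, push []
Visit 1, push [4]
Visit 4, push []
Visit 3, push []
Visit 6, push []

DFS order: [2, 5, 0, 1, 4, 3, 6]


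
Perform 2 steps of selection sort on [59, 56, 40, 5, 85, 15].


Initial: [59, 56, 40, 5, 85, 15]
Step 1: min=5 at 3
  Swap: [5, 56, 40, 59, 85, 15]
Step 2: min=15 at 5
  Swap: [5, 15, 40, 59, 85, 56]

After 2 steps: [5, 15, 40, 59, 85, 56]


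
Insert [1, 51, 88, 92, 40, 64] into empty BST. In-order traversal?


Insert 1: root
Insert 51: R from 1
Insert 88: R from 1 -> R from 51
Insert 92: R from 1 -> R from 51 -> R from 88
Insert 40: R from 1 -> L from 51
Insert 64: R from 1 -> R from 51 -> L from 88

In-order: [1, 40, 51, 64, 88, 92]


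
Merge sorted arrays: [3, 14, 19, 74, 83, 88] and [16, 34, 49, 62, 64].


Take 3 from A
Take 14 from A
Take 16 from B
Take 19 from A
Take 34 from B
Take 49 from B
Take 62 from B
Take 64 from B

Merged: [3, 14, 16, 19, 34, 49, 62, 64, 74, 83, 88]


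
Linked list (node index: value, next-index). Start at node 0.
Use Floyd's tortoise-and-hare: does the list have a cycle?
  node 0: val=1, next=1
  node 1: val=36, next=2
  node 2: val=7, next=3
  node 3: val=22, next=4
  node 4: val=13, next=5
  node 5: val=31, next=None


Floyd's tortoise (slow, +1) and hare (fast, +2):
  init: slow=0, fast=0
  step 1: slow=1, fast=2
  step 2: slow=2, fast=4
  step 3: fast 4->5->None, no cycle

Cycle: no


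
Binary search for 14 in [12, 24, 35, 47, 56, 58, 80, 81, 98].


Step 1: lo=0, hi=8, mid=4, val=56
Step 2: lo=0, hi=3, mid=1, val=24
Step 3: lo=0, hi=0, mid=0, val=12

Not found


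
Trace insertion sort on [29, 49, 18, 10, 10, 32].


Initial: [29, 49, 18, 10, 10, 32]
Insert 49: [29, 49, 18, 10, 10, 32]
Insert 18: [18, 29, 49, 10, 10, 32]
Insert 10: [10, 18, 29, 49, 10, 32]
Insert 10: [10, 10, 18, 29, 49, 32]
Insert 32: [10, 10, 18, 29, 32, 49]

Sorted: [10, 10, 18, 29, 32, 49]


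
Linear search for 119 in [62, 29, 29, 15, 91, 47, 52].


i=0: 62!=119
i=1: 29!=119
i=2: 29!=119
i=3: 15!=119
i=4: 91!=119
i=5: 47!=119
i=6: 52!=119

Not found, 7 comps


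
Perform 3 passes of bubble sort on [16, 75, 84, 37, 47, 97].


Initial: [16, 75, 84, 37, 47, 97]
Pass 1: [16, 75, 37, 47, 84, 97] (2 swaps)
Pass 2: [16, 37, 47, 75, 84, 97] (2 swaps)
Pass 3: [16, 37, 47, 75, 84, 97] (0 swaps)

After 3 passes: [16, 37, 47, 75, 84, 97]


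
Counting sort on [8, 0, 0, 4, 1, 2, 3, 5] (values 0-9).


Input: [8, 0, 0, 4, 1, 2, 3, 5]
Counts: [2, 1, 1, 1, 1, 1, 0, 0, 1, 0]

Sorted: [0, 0, 1, 2, 3, 4, 5, 8]


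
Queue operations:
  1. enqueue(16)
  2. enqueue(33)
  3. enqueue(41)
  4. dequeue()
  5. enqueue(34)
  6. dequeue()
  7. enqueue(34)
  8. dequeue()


enqueue(16) -> [16]
enqueue(33) -> [16, 33]
enqueue(41) -> [16, 33, 41]
dequeue()->16, [33, 41]
enqueue(34) -> [33, 41, 34]
dequeue()->33, [41, 34]
enqueue(34) -> [41, 34, 34]
dequeue()->41, [34, 34]

Final queue: [34, 34]


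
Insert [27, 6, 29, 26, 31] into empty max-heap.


Insert 27: [27]
Insert 6: [27, 6]
Insert 29: [29, 6, 27]
Insert 26: [29, 26, 27, 6]
Insert 31: [31, 29, 27, 6, 26]

Final heap: [31, 29, 27, 6, 26]


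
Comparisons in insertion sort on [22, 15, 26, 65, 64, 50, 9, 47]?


Algorithm: insertion sort
Input: [22, 15, 26, 65, 64, 50, 9, 47]
Sorted: [9, 15, 22, 26, 47, 50, 64, 65]

18


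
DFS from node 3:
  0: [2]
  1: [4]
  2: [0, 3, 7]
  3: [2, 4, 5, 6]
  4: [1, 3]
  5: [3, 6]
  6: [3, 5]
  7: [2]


Visit 3, push [6, 5, 4, 2]
Visit 2, push [7, 0]
Visit 0, push []
Visit 7, push []
Visit 4, push [1]
Visit 1, push []
Visit 5, push [6]
Visit 6, push []

DFS order: [3, 2, 0, 7, 4, 1, 5, 6]


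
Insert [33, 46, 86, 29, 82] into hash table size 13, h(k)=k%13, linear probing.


Insert 33: h=7 -> slot 7
Insert 46: h=7, 1 probes -> slot 8
Insert 86: h=8, 1 probes -> slot 9
Insert 29: h=3 -> slot 3
Insert 82: h=4 -> slot 4

Table: [None, None, None, 29, 82, None, None, 33, 46, 86, None, None, None]


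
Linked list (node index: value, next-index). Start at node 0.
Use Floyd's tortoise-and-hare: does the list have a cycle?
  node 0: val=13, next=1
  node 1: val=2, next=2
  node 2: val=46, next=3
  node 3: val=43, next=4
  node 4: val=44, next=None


Floyd's tortoise (slow, +1) and hare (fast, +2):
  init: slow=0, fast=0
  step 1: slow=1, fast=2
  step 2: slow=2, fast=4
  step 3: fast -> None, no cycle

Cycle: no


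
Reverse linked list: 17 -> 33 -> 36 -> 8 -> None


Step 1: curr=17, set curr.next=prev(None) | reversed so far: 17
Step 2: curr=33, set curr.next=prev(17) | reversed so far: 33 -> 17
Step 3: curr=36, set curr.next=prev(33) | reversed so far: 36 -> 33 -> 17
Step 4: curr=8, set curr.next=prev(36) | reversed so far: 8 -> 36 -> 33 -> 17

8 -> 36 -> 33 -> 17 -> None


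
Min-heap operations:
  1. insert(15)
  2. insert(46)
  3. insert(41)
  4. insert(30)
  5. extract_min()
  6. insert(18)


insert(15) -> [15]
insert(46) -> [15, 46]
insert(41) -> [15, 46, 41]
insert(30) -> [15, 30, 41, 46]
extract_min()->15, [30, 46, 41]
insert(18) -> [18, 30, 41, 46]

Final heap: [18, 30, 41, 46]


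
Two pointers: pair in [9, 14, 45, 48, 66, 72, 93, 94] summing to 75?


lo=0(9)+hi=7(94)=103
lo=0(9)+hi=6(93)=102
lo=0(9)+hi=5(72)=81
lo=0(9)+hi=4(66)=75

Yes: 9+66=75


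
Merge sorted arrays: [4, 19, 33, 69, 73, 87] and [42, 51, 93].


Take 4 from A
Take 19 from A
Take 33 from A
Take 42 from B
Take 51 from B
Take 69 from A
Take 73 from A
Take 87 from A

Merged: [4, 19, 33, 42, 51, 69, 73, 87, 93]


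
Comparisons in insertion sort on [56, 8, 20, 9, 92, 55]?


Algorithm: insertion sort
Input: [56, 8, 20, 9, 92, 55]
Sorted: [8, 9, 20, 55, 56, 92]

10


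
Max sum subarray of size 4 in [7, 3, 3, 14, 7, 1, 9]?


[0:4]: 27
[1:5]: 27
[2:6]: 25
[3:7]: 31

Max: 31 at [3:7]


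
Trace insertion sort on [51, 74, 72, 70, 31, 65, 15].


Initial: [51, 74, 72, 70, 31, 65, 15]
Insert 74: [51, 74, 72, 70, 31, 65, 15]
Insert 72: [51, 72, 74, 70, 31, 65, 15]
Insert 70: [51, 70, 72, 74, 31, 65, 15]
Insert 31: [31, 51, 70, 72, 74, 65, 15]
Insert 65: [31, 51, 65, 70, 72, 74, 15]
Insert 15: [15, 31, 51, 65, 70, 72, 74]

Sorted: [15, 31, 51, 65, 70, 72, 74]


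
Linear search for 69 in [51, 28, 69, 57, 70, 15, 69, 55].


i=0: 51!=69
i=1: 28!=69
i=2: 69==69 found!

Found at 2, 3 comps


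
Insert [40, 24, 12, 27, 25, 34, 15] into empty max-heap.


Insert 40: [40]
Insert 24: [40, 24]
Insert 12: [40, 24, 12]
Insert 27: [40, 27, 12, 24]
Insert 25: [40, 27, 12, 24, 25]
Insert 34: [40, 27, 34, 24, 25, 12]
Insert 15: [40, 27, 34, 24, 25, 12, 15]

Final heap: [40, 27, 34, 24, 25, 12, 15]


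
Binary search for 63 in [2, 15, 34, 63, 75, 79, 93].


Step 1: lo=0, hi=6, mid=3, val=63

Found at index 3


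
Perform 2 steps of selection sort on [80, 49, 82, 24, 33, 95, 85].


Initial: [80, 49, 82, 24, 33, 95, 85]
Step 1: min=24 at 3
  Swap: [24, 49, 82, 80, 33, 95, 85]
Step 2: min=33 at 4
  Swap: [24, 33, 82, 80, 49, 95, 85]

After 2 steps: [24, 33, 82, 80, 49, 95, 85]


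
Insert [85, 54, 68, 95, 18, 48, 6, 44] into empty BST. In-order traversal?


Insert 85: root
Insert 54: L from 85
Insert 68: L from 85 -> R from 54
Insert 95: R from 85
Insert 18: L from 85 -> L from 54
Insert 48: L from 85 -> L from 54 -> R from 18
Insert 6: L from 85 -> L from 54 -> L from 18
Insert 44: L from 85 -> L from 54 -> R from 18 -> L from 48

In-order: [6, 18, 44, 48, 54, 68, 85, 95]


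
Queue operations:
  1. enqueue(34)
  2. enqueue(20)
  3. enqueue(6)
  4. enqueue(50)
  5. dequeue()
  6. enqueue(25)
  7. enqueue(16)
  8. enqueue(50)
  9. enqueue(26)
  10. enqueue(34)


enqueue(34) -> [34]
enqueue(20) -> [34, 20]
enqueue(6) -> [34, 20, 6]
enqueue(50) -> [34, 20, 6, 50]
dequeue()->34, [20, 6, 50]
enqueue(25) -> [20, 6, 50, 25]
enqueue(16) -> [20, 6, 50, 25, 16]
enqueue(50) -> [20, 6, 50, 25, 16, 50]
enqueue(26) -> [20, 6, 50, 25, 16, 50, 26]
enqueue(34) -> [20, 6, 50, 25, 16, 50, 26, 34]

Final queue: [20, 6, 50, 25, 16, 50, 26, 34]


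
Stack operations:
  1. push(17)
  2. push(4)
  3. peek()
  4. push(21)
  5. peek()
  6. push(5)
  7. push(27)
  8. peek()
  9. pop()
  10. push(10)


push(17) -> [17]
push(4) -> [17, 4]
peek()->4
push(21) -> [17, 4, 21]
peek()->21
push(5) -> [17, 4, 21, 5]
push(27) -> [17, 4, 21, 5, 27]
peek()->27
pop()->27, [17, 4, 21, 5]
push(10) -> [17, 4, 21, 5, 10]

Final stack: [17, 4, 21, 5, 10]


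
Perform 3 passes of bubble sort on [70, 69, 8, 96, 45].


Initial: [70, 69, 8, 96, 45]
Pass 1: [69, 8, 70, 45, 96] (3 swaps)
Pass 2: [8, 69, 45, 70, 96] (2 swaps)
Pass 3: [8, 45, 69, 70, 96] (1 swaps)

After 3 passes: [8, 45, 69, 70, 96]


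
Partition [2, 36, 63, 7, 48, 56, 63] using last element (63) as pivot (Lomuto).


Pivot: 63
  2 <= 63: advance i (no swap)
  36 <= 63: advance i (no swap)
  63 <= 63: advance i (no swap)
  7 <= 63: advance i (no swap)
  48 <= 63: advance i (no swap)
  56 <= 63: advance i (no swap)
Place pivot at 6: [2, 36, 63, 7, 48, 56, 63]

Partitioned: [2, 36, 63, 7, 48, 56, 63]


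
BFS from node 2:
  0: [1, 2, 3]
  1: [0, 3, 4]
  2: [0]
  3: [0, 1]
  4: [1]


Visit 2, enqueue [0]
Visit 0, enqueue [1, 3]
Visit 1, enqueue [4]
Visit 3, enqueue []
Visit 4, enqueue []

BFS order: [2, 0, 1, 3, 4]


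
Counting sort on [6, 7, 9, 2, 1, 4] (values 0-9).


Input: [6, 7, 9, 2, 1, 4]
Counts: [0, 1, 1, 0, 1, 0, 1, 1, 0, 1]

Sorted: [1, 2, 4, 6, 7, 9]


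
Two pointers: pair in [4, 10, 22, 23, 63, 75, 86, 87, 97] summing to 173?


lo=0(4)+hi=8(97)=101
lo=1(10)+hi=8(97)=107
lo=2(22)+hi=8(97)=119
lo=3(23)+hi=8(97)=120
lo=4(63)+hi=8(97)=160
lo=5(75)+hi=8(97)=172
lo=6(86)+hi=8(97)=183
lo=6(86)+hi=7(87)=173

Yes: 86+87=173


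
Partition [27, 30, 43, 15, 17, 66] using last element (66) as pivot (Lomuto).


Pivot: 66
  27 <= 66: advance i (no swap)
  30 <= 66: advance i (no swap)
  43 <= 66: advance i (no swap)
  15 <= 66: advance i (no swap)
  17 <= 66: advance i (no swap)
Place pivot at 5: [27, 30, 43, 15, 17, 66]

Partitioned: [27, 30, 43, 15, 17, 66]


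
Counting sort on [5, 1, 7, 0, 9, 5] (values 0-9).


Input: [5, 1, 7, 0, 9, 5]
Counts: [1, 1, 0, 0, 0, 2, 0, 1, 0, 1]

Sorted: [0, 1, 5, 5, 7, 9]


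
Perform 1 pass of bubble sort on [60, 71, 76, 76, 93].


Initial: [60, 71, 76, 76, 93]
Pass 1: [60, 71, 76, 76, 93] (0 swaps)

After 1 pass: [60, 71, 76, 76, 93]


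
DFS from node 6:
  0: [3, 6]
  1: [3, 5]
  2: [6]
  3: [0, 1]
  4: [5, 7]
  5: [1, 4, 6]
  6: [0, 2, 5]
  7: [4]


Visit 6, push [5, 2, 0]
Visit 0, push [3]
Visit 3, push [1]
Visit 1, push [5]
Visit 5, push [4]
Visit 4, push [7]
Visit 7, push []
Visit 2, push []

DFS order: [6, 0, 3, 1, 5, 4, 7, 2]


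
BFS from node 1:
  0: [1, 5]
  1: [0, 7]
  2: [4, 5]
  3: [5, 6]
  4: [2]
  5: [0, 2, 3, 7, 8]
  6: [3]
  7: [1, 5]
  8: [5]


Visit 1, enqueue [0, 7]
Visit 0, enqueue [5]
Visit 7, enqueue []
Visit 5, enqueue [2, 3, 8]
Visit 2, enqueue [4]
Visit 3, enqueue [6]
Visit 8, enqueue []
Visit 4, enqueue []
Visit 6, enqueue []

BFS order: [1, 0, 7, 5, 2, 3, 8, 4, 6]


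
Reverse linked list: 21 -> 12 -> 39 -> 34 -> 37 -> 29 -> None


Step 1: curr=21, set curr.next=prev(None) | reversed so far: 21
Step 2: curr=12, set curr.next=prev(21) | reversed so far: 12 -> 21
Step 3: curr=39, set curr.next=prev(12) | reversed so far: 39 -> 12 -> 21
Step 4: curr=34, set curr.next=prev(39) | reversed so far: 34 -> 39 -> 12 -> 21
Step 5: curr=37, set curr.next=prev(34) | reversed so far: 37 -> 34 -> 39 -> 12 -> 21
Step 6: curr=29, set curr.next=prev(37) | reversed so far: 29 -> 37 -> 34 -> 39 -> 12 -> 21

29 -> 37 -> 34 -> 39 -> 12 -> 21 -> None


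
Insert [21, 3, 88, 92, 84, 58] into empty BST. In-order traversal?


Insert 21: root
Insert 3: L from 21
Insert 88: R from 21
Insert 92: R from 21 -> R from 88
Insert 84: R from 21 -> L from 88
Insert 58: R from 21 -> L from 88 -> L from 84

In-order: [3, 21, 58, 84, 88, 92]


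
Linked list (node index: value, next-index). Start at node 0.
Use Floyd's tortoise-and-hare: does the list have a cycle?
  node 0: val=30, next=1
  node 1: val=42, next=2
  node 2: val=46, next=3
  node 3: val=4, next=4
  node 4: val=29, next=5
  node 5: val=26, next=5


Floyd's tortoise (slow, +1) and hare (fast, +2):
  init: slow=0, fast=0
  step 1: slow=1, fast=2
  step 2: slow=2, fast=4
  step 3: slow=3, fast=5
  step 4: slow=4, fast=5
  step 5: slow=5, fast=5
  slow == fast at node 5: cycle detected

Cycle: yes


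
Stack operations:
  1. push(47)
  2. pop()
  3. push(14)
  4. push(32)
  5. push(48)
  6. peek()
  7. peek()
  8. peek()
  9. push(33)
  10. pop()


push(47) -> [47]
pop()->47, []
push(14) -> [14]
push(32) -> [14, 32]
push(48) -> [14, 32, 48]
peek()->48
peek()->48
peek()->48
push(33) -> [14, 32, 48, 33]
pop()->33, [14, 32, 48]

Final stack: [14, 32, 48]


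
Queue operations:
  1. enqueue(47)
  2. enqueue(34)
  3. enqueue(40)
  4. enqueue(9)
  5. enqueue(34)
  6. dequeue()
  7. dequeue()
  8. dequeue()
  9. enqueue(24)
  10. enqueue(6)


enqueue(47) -> [47]
enqueue(34) -> [47, 34]
enqueue(40) -> [47, 34, 40]
enqueue(9) -> [47, 34, 40, 9]
enqueue(34) -> [47, 34, 40, 9, 34]
dequeue()->47, [34, 40, 9, 34]
dequeue()->34, [40, 9, 34]
dequeue()->40, [9, 34]
enqueue(24) -> [9, 34, 24]
enqueue(6) -> [9, 34, 24, 6]

Final queue: [9, 34, 24, 6]


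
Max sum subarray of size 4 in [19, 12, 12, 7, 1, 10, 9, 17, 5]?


[0:4]: 50
[1:5]: 32
[2:6]: 30
[3:7]: 27
[4:8]: 37
[5:9]: 41

Max: 50 at [0:4]


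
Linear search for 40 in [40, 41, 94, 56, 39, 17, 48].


i=0: 40==40 found!

Found at 0, 1 comps


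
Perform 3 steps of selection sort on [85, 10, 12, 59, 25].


Initial: [85, 10, 12, 59, 25]
Step 1: min=10 at 1
  Swap: [10, 85, 12, 59, 25]
Step 2: min=12 at 2
  Swap: [10, 12, 85, 59, 25]
Step 3: min=25 at 4
  Swap: [10, 12, 25, 59, 85]

After 3 steps: [10, 12, 25, 59, 85]


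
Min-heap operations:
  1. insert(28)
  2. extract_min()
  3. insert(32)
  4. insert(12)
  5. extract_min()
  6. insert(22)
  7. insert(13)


insert(28) -> [28]
extract_min()->28, []
insert(32) -> [32]
insert(12) -> [12, 32]
extract_min()->12, [32]
insert(22) -> [22, 32]
insert(13) -> [13, 32, 22]

Final heap: [13, 32, 22]


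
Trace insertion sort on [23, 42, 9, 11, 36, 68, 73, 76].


Initial: [23, 42, 9, 11, 36, 68, 73, 76]
Insert 42: [23, 42, 9, 11, 36, 68, 73, 76]
Insert 9: [9, 23, 42, 11, 36, 68, 73, 76]
Insert 11: [9, 11, 23, 42, 36, 68, 73, 76]
Insert 36: [9, 11, 23, 36, 42, 68, 73, 76]
Insert 68: [9, 11, 23, 36, 42, 68, 73, 76]
Insert 73: [9, 11, 23, 36, 42, 68, 73, 76]
Insert 76: [9, 11, 23, 36, 42, 68, 73, 76]

Sorted: [9, 11, 23, 36, 42, 68, 73, 76]


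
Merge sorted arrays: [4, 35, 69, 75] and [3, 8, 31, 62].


Take 3 from B
Take 4 from A
Take 8 from B
Take 31 from B
Take 35 from A
Take 62 from B

Merged: [3, 4, 8, 31, 35, 62, 69, 75]


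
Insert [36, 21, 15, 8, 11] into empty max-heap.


Insert 36: [36]
Insert 21: [36, 21]
Insert 15: [36, 21, 15]
Insert 8: [36, 21, 15, 8]
Insert 11: [36, 21, 15, 8, 11]

Final heap: [36, 21, 15, 8, 11]


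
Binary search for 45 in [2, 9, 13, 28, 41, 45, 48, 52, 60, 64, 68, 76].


Step 1: lo=0, hi=11, mid=5, val=45

Found at index 5


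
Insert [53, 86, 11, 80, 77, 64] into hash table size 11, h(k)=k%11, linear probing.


Insert 53: h=9 -> slot 9
Insert 86: h=9, 1 probes -> slot 10
Insert 11: h=0 -> slot 0
Insert 80: h=3 -> slot 3
Insert 77: h=0, 1 probes -> slot 1
Insert 64: h=9, 4 probes -> slot 2

Table: [11, 77, 64, 80, None, None, None, None, None, 53, 86]


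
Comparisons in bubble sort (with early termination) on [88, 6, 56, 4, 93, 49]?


Algorithm: bubble sort (with early termination)
Input: [88, 6, 56, 4, 93, 49]
Sorted: [4, 6, 49, 56, 88, 93]

14


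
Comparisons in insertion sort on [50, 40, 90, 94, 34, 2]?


Algorithm: insertion sort
Input: [50, 40, 90, 94, 34, 2]
Sorted: [2, 34, 40, 50, 90, 94]

12


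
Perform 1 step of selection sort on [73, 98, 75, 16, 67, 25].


Initial: [73, 98, 75, 16, 67, 25]
Step 1: min=16 at 3
  Swap: [16, 98, 75, 73, 67, 25]

After 1 step: [16, 98, 75, 73, 67, 25]


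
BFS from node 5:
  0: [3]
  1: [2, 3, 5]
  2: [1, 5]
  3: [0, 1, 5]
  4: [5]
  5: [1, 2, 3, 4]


Visit 5, enqueue [1, 2, 3, 4]
Visit 1, enqueue []
Visit 2, enqueue []
Visit 3, enqueue [0]
Visit 4, enqueue []
Visit 0, enqueue []

BFS order: [5, 1, 2, 3, 4, 0]


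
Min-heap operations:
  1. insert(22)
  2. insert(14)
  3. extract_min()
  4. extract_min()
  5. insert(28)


insert(22) -> [22]
insert(14) -> [14, 22]
extract_min()->14, [22]
extract_min()->22, []
insert(28) -> [28]

Final heap: [28]


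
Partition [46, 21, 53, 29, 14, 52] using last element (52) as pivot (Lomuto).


Pivot: 52
  46 <= 52: advance i (no swap)
  21 <= 52: advance i (no swap)
  29 <= 52: swap -> [46, 21, 29, 53, 14, 52]
  14 <= 52: swap -> [46, 21, 29, 14, 53, 52]
Place pivot at 4: [46, 21, 29, 14, 52, 53]

Partitioned: [46, 21, 29, 14, 52, 53]


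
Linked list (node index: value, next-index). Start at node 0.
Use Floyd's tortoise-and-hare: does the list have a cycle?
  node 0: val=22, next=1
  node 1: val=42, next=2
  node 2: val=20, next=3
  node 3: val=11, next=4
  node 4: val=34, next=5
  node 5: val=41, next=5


Floyd's tortoise (slow, +1) and hare (fast, +2):
  init: slow=0, fast=0
  step 1: slow=1, fast=2
  step 2: slow=2, fast=4
  step 3: slow=3, fast=5
  step 4: slow=4, fast=5
  step 5: slow=5, fast=5
  slow == fast at node 5: cycle detected

Cycle: yes
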